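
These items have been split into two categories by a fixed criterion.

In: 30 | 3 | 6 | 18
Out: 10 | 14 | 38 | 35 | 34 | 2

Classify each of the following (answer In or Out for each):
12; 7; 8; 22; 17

A rule that fits every label: multiple of 3 — true of each 'In' example, false of each 'Out' one.
12 — 12 = 3·4, hence In. 7 — 7 = 3·2 + 1, hence Out. 8 — 8 = 3·2 + 2, hence Out. 22 — 22 = 3·7 + 1, hence Out. 17 — 17 = 3·5 + 2, hence Out.

In, Out, Out, Out, Out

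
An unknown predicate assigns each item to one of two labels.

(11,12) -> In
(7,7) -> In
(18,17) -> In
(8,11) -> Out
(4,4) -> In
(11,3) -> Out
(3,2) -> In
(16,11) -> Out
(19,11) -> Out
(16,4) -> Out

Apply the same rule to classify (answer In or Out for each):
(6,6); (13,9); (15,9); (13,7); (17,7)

One predicate separates the groups cleanly: |first − second| ≤ 1.
(6,6): |6−6| = 0 — qualifies, so In.
(13,9): |13−9| = 4 — fails this test, so Out.
(15,9): |15−9| = 6 — fails this test, so Out.
(13,7): |13−7| = 6 — fails this test, so Out.
(17,7): |17−7| = 10 — fails this test, so Out.

In, Out, Out, Out, Out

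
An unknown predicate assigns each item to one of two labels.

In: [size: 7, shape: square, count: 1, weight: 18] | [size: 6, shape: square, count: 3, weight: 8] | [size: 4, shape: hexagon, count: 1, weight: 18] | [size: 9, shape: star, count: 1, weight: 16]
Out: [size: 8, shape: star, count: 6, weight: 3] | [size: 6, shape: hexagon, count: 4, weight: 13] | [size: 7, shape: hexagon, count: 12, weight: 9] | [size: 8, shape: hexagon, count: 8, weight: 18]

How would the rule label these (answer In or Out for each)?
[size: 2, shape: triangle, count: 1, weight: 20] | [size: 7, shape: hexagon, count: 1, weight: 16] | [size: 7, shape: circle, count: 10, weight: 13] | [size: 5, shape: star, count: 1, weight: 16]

In, In, Out, In

The distinguishing property — count ≤ 3 — holds for all the 'In' cases and none of the 'Out' cases.
In: [size: 2, shape: triangle, count: 1, weight: 20], since count = 1.
In: [size: 7, shape: hexagon, count: 1, weight: 16], since count = 1.
Out: [size: 7, shape: circle, count: 10, weight: 13], since count = 10.
In: [size: 5, shape: star, count: 1, weight: 16], since count = 1.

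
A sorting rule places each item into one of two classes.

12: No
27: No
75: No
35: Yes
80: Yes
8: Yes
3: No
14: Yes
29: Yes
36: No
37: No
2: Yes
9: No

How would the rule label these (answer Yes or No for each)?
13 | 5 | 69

The distinguishing property — ≡ 2 (mod 3) — holds for all the 'Yes' cases and none of the 'No' cases.
13: No (13 mod 3 = 1).
5: Yes (5 mod 3 = 2).
69: No (69 mod 3 = 0).

No, Yes, No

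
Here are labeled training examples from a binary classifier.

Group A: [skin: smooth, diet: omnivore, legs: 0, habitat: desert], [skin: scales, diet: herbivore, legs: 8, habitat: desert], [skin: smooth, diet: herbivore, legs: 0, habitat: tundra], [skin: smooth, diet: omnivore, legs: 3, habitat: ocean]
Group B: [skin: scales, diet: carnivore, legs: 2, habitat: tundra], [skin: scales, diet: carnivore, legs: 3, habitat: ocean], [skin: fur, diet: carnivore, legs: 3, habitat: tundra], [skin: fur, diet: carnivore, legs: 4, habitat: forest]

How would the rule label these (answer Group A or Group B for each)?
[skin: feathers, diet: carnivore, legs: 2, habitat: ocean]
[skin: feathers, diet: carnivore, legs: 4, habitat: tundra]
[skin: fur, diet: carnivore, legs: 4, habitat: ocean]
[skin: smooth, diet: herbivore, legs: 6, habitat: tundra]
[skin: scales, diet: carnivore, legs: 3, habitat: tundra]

Group B, Group B, Group B, Group A, Group B

Comparing the two groups points to one rule — diet is not carnivore.
[skin: feathers, diet: carnivore, legs: 2, habitat: ocean] — diet is carnivore, hence Group B.
[skin: feathers, diet: carnivore, legs: 4, habitat: tundra] — diet is carnivore, hence Group B.
[skin: fur, diet: carnivore, legs: 4, habitat: ocean] — diet is carnivore, hence Group B.
[skin: smooth, diet: herbivore, legs: 6, habitat: tundra] — diet is herbivore, hence Group A.
[skin: scales, diet: carnivore, legs: 3, habitat: tundra] — diet is carnivore, hence Group B.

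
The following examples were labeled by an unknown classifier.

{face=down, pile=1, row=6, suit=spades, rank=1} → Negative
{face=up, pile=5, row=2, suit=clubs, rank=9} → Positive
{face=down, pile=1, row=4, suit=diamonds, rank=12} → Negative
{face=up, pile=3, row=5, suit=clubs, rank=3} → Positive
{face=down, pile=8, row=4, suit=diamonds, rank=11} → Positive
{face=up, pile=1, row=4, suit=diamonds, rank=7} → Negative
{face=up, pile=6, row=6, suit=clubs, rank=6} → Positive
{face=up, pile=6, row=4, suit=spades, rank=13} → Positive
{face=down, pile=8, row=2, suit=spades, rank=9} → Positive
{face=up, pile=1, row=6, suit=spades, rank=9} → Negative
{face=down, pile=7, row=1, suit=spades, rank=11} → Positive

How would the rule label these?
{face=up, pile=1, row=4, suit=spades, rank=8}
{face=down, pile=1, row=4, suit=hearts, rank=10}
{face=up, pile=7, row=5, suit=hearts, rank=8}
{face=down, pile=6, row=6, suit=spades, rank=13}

Negative, Negative, Positive, Positive

'Positive' ⟺ pile ≥ 3.
{face=up, pile=1, row=4, suit=spades, rank=8}: pile = 1 — doesn't qualify, so Negative.
{face=down, pile=1, row=4, suit=hearts, rank=10}: pile = 1 — doesn't qualify, so Negative.
{face=up, pile=7, row=5, suit=hearts, rank=8}: pile = 7 — fits, so Positive.
{face=down, pile=6, row=6, suit=spades, rank=13}: pile = 6 — fits, so Positive.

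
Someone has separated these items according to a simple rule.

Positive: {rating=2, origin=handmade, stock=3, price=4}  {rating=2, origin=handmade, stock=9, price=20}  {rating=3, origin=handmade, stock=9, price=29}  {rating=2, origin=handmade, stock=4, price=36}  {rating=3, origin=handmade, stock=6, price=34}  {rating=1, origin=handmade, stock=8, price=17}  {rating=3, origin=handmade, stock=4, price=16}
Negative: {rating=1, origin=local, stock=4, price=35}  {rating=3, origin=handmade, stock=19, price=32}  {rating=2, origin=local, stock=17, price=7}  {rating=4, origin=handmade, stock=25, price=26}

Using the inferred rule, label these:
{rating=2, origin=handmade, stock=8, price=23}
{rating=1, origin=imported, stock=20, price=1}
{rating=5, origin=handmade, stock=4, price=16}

Positive, Negative, Positive

The simplest hypothesis consistent with all the labels is: origin is handmade AND stock ≤ 9.
{rating=2, origin=handmade, stock=8, price=23} — origin is handmade, stock = 8, hence Positive.
{rating=1, origin=imported, stock=20, price=1} — origin is imported, stock = 20, hence Negative.
{rating=5, origin=handmade, stock=4, price=16} — origin is handmade, stock = 4, hence Positive.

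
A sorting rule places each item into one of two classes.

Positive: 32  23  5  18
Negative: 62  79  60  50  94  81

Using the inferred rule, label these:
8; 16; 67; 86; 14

'Positive' ⟺ at most 32.
8: 8 ≤ 32 — checks out, so Positive.
16: 16 ≤ 32 — checks out, so Positive.
67: 67 > 32 — does not fit, so Negative.
86: 86 > 32 — does not fit, so Negative.
14: 14 ≤ 32 — checks out, so Positive.

Positive, Positive, Negative, Negative, Positive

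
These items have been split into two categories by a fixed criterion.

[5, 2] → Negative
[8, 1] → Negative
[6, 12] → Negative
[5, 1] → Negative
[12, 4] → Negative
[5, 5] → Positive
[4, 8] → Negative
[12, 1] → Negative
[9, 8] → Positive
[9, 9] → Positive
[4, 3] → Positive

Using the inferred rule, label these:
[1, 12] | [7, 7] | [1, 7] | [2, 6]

Negative, Positive, Negative, Negative

The rule appears to be: |first − second| ≤ 1.
[1, 12]: |1−12| = 11, fails this test → Negative.
[7, 7]: |7−7| = 0, passes → Positive.
[1, 7]: |1−7| = 6, fails this test → Negative.
[2, 6]: |2−6| = 4, fails this test → Negative.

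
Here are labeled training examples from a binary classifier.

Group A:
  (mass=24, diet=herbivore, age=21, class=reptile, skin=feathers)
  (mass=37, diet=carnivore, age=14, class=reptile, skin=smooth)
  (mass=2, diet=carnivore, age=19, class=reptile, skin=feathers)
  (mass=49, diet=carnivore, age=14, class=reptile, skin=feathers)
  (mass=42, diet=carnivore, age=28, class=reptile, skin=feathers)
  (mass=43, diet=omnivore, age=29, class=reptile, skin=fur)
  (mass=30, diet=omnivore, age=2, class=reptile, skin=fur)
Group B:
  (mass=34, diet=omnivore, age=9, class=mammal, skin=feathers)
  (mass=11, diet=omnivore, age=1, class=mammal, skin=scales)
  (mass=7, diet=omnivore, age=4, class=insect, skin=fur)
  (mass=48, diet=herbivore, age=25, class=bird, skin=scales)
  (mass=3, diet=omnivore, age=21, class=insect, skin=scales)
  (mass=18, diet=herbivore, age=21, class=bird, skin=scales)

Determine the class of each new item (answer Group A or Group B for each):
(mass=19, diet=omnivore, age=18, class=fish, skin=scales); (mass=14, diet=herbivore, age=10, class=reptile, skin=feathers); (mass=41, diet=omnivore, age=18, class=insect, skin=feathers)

Group B, Group A, Group B

A rule that fits every label: class is reptile — true of each 'Group A' example, false of each 'Group B' one.
Group B: (mass=19, diet=omnivore, age=18, class=fish, skin=scales), since class is fish. Group A: (mass=14, diet=herbivore, age=10, class=reptile, skin=feathers), since class is reptile. Group B: (mass=41, diet=omnivore, age=18, class=insect, skin=feathers), since class is insect.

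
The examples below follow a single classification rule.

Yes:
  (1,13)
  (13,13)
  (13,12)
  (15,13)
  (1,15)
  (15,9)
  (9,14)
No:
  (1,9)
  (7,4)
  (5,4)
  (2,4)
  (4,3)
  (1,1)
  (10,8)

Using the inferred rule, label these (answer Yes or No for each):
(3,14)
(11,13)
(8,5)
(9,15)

Yes, Yes, No, Yes

One predicate separates the groups cleanly: max ≥ 12.
(3,14) — max 14, hence Yes.
(11,13) — max 13, hence Yes.
(8,5) — max 8, hence No.
(9,15) — max 15, hence Yes.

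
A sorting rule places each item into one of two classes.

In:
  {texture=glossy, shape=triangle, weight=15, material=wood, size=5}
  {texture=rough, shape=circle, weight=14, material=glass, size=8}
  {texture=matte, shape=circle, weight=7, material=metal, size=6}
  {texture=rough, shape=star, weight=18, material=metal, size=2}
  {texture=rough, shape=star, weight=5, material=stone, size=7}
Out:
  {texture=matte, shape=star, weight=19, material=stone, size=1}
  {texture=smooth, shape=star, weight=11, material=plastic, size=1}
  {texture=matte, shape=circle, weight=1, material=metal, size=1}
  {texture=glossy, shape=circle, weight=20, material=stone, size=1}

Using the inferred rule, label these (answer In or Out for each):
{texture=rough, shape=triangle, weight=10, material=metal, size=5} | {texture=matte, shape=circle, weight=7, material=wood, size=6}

In, In

The common property of the 'In' items is: size ≥ 2. No 'Out' item has it.
{texture=rough, shape=triangle, weight=10, material=metal, size=5} → size = 5 → In.
{texture=matte, shape=circle, weight=7, material=wood, size=6} → size = 6 → In.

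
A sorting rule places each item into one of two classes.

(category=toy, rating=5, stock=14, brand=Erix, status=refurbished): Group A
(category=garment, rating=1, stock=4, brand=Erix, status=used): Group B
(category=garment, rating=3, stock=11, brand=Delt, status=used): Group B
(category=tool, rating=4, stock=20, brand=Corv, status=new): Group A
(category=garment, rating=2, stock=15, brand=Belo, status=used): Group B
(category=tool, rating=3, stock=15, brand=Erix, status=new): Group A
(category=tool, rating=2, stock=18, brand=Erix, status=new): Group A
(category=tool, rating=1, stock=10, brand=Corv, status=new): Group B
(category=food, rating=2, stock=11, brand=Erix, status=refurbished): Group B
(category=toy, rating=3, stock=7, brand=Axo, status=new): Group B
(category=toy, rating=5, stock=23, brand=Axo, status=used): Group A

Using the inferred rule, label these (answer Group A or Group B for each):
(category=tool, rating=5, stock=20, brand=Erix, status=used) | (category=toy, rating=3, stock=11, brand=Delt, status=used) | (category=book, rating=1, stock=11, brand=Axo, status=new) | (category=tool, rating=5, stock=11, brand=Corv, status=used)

Group A, Group B, Group B, Group B

The distinguishing property — brand is not Belo AND stock ≥ 14 — holds for all the 'Group A' cases and none of the 'Group B' cases.
(category=tool, rating=5, stock=20, brand=Erix, status=used): brand is Erix, stock = 20 — passes, so Group A.
(category=toy, rating=3, stock=11, brand=Delt, status=used): brand is Delt, stock = 11 — fails the rule, so Group B.
(category=book, rating=1, stock=11, brand=Axo, status=new): brand is Axo, stock = 11 — fails the rule, so Group B.
(category=tool, rating=5, stock=11, brand=Corv, status=used): brand is Corv, stock = 11 — fails the rule, so Group B.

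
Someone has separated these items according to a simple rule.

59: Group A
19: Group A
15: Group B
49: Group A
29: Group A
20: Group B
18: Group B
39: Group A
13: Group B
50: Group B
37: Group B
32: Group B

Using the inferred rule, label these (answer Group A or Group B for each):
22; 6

The distinguishing property — ends in digit 9 — holds for all the 'Group A' cases and none of the 'Group B' cases.
22: last digit 2 — doesn't qualify, so Group B. 6: last digit 6 — doesn't qualify, so Group B.

Group B, Group B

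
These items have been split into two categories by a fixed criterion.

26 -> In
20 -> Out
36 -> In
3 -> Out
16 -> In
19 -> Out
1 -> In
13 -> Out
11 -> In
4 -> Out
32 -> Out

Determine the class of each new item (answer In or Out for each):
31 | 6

In, In

'In' ⟺ ≡ 1 (mod 5).
31: In (31 mod 5 = 1). 6: In (6 mod 5 = 1).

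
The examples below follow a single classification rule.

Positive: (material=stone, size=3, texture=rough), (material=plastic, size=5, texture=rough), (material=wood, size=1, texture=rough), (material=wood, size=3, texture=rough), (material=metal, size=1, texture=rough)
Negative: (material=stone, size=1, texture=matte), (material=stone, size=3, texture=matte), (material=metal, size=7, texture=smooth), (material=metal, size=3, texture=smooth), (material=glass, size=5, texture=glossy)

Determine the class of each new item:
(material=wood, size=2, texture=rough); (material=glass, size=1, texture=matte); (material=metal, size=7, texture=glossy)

Looking at the examples, the only property every 'Positive' case has and every 'Negative' case lacks is: texture is rough.

Positive, Negative, Negative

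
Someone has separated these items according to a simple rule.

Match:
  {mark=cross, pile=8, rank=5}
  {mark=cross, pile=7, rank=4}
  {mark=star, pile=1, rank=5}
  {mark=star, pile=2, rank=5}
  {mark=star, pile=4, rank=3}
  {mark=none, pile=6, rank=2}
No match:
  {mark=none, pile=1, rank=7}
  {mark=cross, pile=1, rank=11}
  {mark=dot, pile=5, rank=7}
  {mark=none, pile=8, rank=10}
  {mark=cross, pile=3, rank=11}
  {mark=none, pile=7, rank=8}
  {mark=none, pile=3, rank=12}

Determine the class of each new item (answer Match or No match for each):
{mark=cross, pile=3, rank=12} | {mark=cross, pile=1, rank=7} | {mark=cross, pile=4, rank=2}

No match, No match, Match

Every 'Match' example satisfies: rank ≤ 5. None of the 'No match' examples do.
No match: {mark=cross, pile=3, rank=12}, since rank = 12. No match: {mark=cross, pile=1, rank=7}, since rank = 7. Match: {mark=cross, pile=4, rank=2}, since rank = 2.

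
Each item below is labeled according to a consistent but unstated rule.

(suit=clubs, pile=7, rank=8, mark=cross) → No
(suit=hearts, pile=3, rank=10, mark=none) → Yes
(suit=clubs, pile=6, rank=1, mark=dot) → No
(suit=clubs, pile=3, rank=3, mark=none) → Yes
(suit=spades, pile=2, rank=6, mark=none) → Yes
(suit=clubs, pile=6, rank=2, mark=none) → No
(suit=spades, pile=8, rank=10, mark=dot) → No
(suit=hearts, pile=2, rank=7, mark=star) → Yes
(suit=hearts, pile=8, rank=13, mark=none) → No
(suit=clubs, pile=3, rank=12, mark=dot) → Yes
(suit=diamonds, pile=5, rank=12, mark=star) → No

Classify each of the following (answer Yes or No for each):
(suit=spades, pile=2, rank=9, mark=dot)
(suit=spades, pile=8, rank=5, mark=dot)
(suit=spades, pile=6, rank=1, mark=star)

A rule that fits every label: pile ≤ 3 — true of each 'Yes' example, false of each 'No' one.

Yes, No, No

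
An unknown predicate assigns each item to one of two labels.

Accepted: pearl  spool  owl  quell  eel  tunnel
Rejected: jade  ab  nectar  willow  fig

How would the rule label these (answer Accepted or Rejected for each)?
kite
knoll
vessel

Rejected, Accepted, Accepted

One predicate separates the groups cleanly: ends with 'l'.
kite → ends with 'e' → Rejected.
knoll → ends with 'l' → Accepted.
vessel → ends with 'l' → Accepted.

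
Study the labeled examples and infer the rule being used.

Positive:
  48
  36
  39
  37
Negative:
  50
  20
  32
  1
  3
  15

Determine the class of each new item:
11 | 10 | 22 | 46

Negative, Negative, Negative, Positive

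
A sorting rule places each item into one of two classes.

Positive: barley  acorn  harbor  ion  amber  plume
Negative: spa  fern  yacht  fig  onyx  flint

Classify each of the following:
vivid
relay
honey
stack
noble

All 'Positive' examples share one property — has ≥ 2 vowels — and every 'Negative' example lacks it.
vivid: Positive (2 vowels). relay: Positive (2 vowels). honey: Positive (2 vowels). stack: Negative (1 vowel). noble: Positive (2 vowels).

Positive, Positive, Positive, Negative, Positive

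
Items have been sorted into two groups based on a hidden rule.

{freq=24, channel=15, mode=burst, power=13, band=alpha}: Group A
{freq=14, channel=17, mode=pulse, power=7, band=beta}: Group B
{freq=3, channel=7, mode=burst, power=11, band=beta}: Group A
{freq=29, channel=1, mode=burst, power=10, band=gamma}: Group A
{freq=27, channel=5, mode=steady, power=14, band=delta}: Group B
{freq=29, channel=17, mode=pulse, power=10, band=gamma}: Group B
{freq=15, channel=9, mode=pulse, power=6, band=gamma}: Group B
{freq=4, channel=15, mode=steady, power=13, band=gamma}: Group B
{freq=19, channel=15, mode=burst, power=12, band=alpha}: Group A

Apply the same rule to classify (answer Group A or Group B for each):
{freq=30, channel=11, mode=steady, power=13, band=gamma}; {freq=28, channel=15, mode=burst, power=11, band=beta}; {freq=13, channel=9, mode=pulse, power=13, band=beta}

Comparing the two groups points to one rule — mode is burst.
{freq=30, channel=11, mode=steady, power=13, band=gamma} — mode is steady, hence Group B. {freq=28, channel=15, mode=burst, power=11, band=beta} — mode is burst, hence Group A. {freq=13, channel=9, mode=pulse, power=13, band=beta} — mode is pulse, hence Group B.

Group B, Group A, Group B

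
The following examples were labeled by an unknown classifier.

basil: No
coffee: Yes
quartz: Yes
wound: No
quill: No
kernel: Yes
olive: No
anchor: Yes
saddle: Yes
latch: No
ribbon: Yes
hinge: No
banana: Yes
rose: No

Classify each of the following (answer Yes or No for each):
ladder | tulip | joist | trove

One predicate separates the groups cleanly: length 6.

Yes, No, No, No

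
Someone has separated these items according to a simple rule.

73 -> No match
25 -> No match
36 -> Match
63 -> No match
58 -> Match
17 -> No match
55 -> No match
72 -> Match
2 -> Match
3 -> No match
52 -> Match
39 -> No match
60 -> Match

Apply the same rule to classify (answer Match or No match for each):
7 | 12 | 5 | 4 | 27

No match, Match, No match, Match, No match

The simplest hypothesis consistent with all the labels is: even.
7 → 7 is odd → No match. 12 → 12 is even → Match. 5 → 5 is odd → No match. 4 → 4 is even → Match. 27 → 27 is odd → No match.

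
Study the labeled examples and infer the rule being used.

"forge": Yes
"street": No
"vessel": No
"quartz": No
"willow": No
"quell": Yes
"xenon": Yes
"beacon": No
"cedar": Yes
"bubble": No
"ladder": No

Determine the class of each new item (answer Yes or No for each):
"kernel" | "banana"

A rule that fits every label: odd length — true of each 'Yes' example, false of each 'No' one.

No, No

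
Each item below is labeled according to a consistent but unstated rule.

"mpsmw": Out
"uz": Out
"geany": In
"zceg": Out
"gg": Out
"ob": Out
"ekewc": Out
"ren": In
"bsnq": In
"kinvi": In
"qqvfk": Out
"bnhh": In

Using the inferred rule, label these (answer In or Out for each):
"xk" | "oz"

Out, Out

The pattern is that an item is 'In' exactly when: contains 'n'.
"xk": no 'n' — fails this test, so Out.
"oz": no 'n' — fails this test, so Out.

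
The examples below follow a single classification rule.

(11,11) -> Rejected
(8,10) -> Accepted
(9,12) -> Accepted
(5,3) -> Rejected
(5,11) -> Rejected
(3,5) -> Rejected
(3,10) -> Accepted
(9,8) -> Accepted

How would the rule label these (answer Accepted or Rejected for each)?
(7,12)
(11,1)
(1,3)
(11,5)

Accepted, Rejected, Rejected, Rejected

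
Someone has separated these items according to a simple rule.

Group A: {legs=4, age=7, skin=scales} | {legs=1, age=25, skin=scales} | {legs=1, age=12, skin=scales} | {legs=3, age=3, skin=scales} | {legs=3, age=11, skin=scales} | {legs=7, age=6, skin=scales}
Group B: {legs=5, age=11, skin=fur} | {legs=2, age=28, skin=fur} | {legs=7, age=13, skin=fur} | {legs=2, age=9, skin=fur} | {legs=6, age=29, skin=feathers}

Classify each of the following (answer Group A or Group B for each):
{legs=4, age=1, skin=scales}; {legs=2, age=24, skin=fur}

Group A, Group B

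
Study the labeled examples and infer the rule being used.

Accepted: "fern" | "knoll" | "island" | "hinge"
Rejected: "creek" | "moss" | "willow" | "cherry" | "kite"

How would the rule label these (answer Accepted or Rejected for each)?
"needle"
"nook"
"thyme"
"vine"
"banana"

One predicate separates the groups cleanly: contains 'n'.
"needle": has 'n', checks out → Accepted.
"nook": has 'n', checks out → Accepted.
"thyme": no 'n', does not satisfy this → Rejected.
"vine": has 'n', checks out → Accepted.
"banana": has 'n', checks out → Accepted.

Accepted, Accepted, Rejected, Accepted, Accepted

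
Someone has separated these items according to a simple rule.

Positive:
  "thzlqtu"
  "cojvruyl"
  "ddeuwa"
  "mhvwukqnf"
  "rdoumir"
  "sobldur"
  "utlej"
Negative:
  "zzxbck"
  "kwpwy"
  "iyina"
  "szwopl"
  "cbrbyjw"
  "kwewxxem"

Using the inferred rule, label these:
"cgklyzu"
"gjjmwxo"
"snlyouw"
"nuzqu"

The common property of the 'Positive' items is: contains 'u'. No 'Negative' item has it.

Positive, Negative, Positive, Positive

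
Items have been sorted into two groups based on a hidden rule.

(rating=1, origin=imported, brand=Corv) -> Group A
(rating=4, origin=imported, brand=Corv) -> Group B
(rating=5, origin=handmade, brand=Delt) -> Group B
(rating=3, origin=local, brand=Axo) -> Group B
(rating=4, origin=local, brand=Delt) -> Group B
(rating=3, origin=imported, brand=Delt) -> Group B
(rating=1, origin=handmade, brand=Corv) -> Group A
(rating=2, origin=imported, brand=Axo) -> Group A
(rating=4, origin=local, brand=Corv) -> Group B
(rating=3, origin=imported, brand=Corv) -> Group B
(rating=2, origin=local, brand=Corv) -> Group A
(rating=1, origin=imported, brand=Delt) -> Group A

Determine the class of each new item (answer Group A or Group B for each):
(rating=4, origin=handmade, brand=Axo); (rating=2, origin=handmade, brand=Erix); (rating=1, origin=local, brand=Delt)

The simplest hypothesis consistent with all the labels is: rating ≤ 2.
Group B: (rating=4, origin=handmade, brand=Axo), since rating = 4.
Group A: (rating=2, origin=handmade, brand=Erix), since rating = 2.
Group A: (rating=1, origin=local, brand=Delt), since rating = 1.

Group B, Group A, Group A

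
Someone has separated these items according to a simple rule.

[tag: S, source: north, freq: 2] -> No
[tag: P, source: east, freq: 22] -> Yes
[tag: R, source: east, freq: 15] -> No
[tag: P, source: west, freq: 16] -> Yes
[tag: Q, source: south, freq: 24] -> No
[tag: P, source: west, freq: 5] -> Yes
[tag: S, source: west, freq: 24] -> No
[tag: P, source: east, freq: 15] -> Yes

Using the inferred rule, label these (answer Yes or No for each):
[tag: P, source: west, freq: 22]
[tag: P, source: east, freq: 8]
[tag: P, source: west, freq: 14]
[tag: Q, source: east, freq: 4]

Yes, Yes, Yes, No

The pattern is that an item is 'Yes' exactly when: tag is P.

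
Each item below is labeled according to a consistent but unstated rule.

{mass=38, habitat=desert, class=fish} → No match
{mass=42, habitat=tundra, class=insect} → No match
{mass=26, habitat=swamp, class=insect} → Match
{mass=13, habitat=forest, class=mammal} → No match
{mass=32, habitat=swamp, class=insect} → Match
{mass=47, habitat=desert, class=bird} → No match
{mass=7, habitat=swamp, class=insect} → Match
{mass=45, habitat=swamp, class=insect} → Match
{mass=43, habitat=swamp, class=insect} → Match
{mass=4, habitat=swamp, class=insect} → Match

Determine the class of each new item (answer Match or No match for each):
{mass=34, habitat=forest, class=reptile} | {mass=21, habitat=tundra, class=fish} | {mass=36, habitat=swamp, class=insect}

One predicate separates the groups cleanly: habitat is swamp.
{mass=34, habitat=forest, class=reptile}: habitat is forest — lacks this property, so No match. {mass=21, habitat=tundra, class=fish}: habitat is tundra — lacks this property, so No match. {mass=36, habitat=swamp, class=insect}: habitat is swamp — has this property, so Match.

No match, No match, Match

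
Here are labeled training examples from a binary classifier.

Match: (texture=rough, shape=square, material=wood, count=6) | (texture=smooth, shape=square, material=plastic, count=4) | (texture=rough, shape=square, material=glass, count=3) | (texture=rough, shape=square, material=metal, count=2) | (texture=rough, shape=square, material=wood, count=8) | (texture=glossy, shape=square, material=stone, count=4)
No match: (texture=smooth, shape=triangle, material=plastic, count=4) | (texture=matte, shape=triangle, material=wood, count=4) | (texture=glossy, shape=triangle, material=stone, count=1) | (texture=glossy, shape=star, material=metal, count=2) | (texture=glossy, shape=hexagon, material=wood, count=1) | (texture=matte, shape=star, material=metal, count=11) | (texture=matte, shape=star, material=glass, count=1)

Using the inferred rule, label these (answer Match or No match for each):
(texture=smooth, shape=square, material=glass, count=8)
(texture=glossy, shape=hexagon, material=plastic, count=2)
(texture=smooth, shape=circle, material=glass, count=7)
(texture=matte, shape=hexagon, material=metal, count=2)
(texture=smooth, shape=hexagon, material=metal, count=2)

Match, No match, No match, No match, No match

All 'Match' examples share one property — shape is square — and every 'No match' example lacks it.
(texture=smooth, shape=square, material=glass, count=8) → shape is square → Match.
(texture=glossy, shape=hexagon, material=plastic, count=2) → shape is hexagon → No match.
(texture=smooth, shape=circle, material=glass, count=7) → shape is circle → No match.
(texture=matte, shape=hexagon, material=metal, count=2) → shape is hexagon → No match.
(texture=smooth, shape=hexagon, material=metal, count=2) → shape is hexagon → No match.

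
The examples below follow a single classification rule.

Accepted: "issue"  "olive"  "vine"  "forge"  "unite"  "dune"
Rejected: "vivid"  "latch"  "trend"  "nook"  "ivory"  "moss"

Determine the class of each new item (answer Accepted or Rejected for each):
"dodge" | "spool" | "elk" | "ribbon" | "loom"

The common property of the 'Accepted' items is: ends with 'e'. No 'Rejected' item has it.
"dodge" → ends with 'e' → Accepted. "spool" → ends with 'l' → Rejected. "elk" → ends with 'k' → Rejected. "ribbon" → ends with 'n' → Rejected. "loom" → ends with 'm' → Rejected.

Accepted, Rejected, Rejected, Rejected, Rejected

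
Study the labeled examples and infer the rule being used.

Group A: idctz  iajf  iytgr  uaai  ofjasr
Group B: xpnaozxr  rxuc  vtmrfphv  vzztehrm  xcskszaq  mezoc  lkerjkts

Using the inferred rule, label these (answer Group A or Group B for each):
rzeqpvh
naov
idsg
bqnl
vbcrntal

Group B, Group B, Group A, Group B, Group B

The rule appears to be: starts with a vowel.
rzeqpvh — starts with 'r', hence Group B. naov — starts with 'n', hence Group B. idsg — starts with 'i', hence Group A. bqnl — starts with 'b', hence Group B. vbcrntal — starts with 'v', hence Group B.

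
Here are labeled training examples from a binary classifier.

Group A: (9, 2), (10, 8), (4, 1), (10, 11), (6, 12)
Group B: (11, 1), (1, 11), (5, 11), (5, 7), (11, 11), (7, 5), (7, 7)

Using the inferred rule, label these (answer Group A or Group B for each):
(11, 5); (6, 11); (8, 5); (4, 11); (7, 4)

A rule that fits every label: product is even — true of each 'Group A' example, false of each 'Group B' one.
(11, 5): 11·5 = 55 — does not fit, so Group B.
(6, 11): 6·11 = 66 — qualifies, so Group A.
(8, 5): 8·5 = 40 — qualifies, so Group A.
(4, 11): 4·11 = 44 — qualifies, so Group A.
(7, 4): 7·4 = 28 — qualifies, so Group A.

Group B, Group A, Group A, Group A, Group A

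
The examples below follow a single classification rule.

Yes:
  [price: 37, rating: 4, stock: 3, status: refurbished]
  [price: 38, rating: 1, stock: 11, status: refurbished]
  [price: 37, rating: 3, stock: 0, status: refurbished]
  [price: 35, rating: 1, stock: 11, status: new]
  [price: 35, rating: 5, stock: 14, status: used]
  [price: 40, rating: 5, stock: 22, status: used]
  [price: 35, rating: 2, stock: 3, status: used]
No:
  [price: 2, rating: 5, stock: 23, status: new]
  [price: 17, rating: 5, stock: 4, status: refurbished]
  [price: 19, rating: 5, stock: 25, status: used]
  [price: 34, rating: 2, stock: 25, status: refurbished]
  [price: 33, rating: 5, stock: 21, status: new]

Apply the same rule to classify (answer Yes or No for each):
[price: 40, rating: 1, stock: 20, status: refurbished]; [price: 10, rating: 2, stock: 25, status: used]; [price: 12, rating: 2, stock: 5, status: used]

Yes, No, No

Rule: price ≥ 35. This holds for each 'Yes' example and fails for each 'No' one.
Yes: [price: 40, rating: 1, stock: 20, status: refurbished], since price = 40.
No: [price: 10, rating: 2, stock: 25, status: used], since price = 10.
No: [price: 12, rating: 2, stock: 5, status: used], since price = 12.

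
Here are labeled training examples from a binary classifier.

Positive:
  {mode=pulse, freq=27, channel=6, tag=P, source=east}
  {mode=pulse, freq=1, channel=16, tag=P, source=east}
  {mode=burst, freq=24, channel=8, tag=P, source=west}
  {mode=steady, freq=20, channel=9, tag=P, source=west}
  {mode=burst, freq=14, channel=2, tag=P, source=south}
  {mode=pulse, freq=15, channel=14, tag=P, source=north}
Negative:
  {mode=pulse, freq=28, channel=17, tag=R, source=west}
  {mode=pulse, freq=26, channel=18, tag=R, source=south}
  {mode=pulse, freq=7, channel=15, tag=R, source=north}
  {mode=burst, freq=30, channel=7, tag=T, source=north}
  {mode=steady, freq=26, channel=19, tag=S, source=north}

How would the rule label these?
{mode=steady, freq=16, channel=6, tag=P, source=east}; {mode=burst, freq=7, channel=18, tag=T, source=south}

Checking candidate rules against both groups, what survives is: tag is P.
{mode=steady, freq=16, channel=6, tag=P, source=east} — tag is P, hence Positive.
{mode=burst, freq=7, channel=18, tag=T, source=south} — tag is T, hence Negative.

Positive, Negative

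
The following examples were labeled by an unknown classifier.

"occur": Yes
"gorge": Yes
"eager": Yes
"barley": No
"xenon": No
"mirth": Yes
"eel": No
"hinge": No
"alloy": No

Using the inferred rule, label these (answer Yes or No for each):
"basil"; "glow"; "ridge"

'Yes' ⟺ odd length AND contains 'r'.
"basil": No (length 5, no 'r'). "glow": No (length 4, no 'r'). "ridge": Yes (length 5, has 'r').

No, No, Yes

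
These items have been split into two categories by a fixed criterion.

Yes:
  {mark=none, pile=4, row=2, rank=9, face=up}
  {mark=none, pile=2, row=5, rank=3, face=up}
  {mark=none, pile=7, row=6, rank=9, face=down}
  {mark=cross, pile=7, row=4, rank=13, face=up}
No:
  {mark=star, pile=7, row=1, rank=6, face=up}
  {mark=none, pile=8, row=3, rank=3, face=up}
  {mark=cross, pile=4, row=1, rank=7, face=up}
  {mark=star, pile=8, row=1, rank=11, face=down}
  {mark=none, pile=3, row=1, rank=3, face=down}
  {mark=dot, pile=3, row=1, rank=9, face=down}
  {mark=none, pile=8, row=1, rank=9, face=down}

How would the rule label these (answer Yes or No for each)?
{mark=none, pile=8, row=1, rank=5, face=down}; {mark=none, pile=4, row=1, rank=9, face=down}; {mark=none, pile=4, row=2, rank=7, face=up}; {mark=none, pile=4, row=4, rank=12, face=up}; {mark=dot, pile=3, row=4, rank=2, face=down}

No, No, Yes, Yes, Yes

Every 'Yes' example satisfies: pile ≤ 7 AND row ≥ 2. None of the 'No' examples do.
{mark=none, pile=8, row=1, rank=5, face=down} → pile = 8, row = 1 → No. {mark=none, pile=4, row=1, rank=9, face=down} → pile = 4, row = 1 → No. {mark=none, pile=4, row=2, rank=7, face=up} → pile = 4, row = 2 → Yes. {mark=none, pile=4, row=4, rank=12, face=up} → pile = 4, row = 4 → Yes. {mark=dot, pile=3, row=4, rank=2, face=down} → pile = 3, row = 4 → Yes.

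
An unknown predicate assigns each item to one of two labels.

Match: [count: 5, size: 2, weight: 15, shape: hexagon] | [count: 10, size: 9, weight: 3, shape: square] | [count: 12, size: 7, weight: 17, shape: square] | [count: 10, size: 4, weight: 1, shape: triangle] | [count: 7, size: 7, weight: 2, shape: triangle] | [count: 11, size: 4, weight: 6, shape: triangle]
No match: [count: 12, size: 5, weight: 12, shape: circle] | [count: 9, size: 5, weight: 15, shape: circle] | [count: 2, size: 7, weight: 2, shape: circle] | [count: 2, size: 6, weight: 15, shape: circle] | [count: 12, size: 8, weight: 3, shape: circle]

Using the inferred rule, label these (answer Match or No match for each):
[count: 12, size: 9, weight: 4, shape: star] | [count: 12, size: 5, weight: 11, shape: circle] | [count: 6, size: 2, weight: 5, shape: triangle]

Match, No match, Match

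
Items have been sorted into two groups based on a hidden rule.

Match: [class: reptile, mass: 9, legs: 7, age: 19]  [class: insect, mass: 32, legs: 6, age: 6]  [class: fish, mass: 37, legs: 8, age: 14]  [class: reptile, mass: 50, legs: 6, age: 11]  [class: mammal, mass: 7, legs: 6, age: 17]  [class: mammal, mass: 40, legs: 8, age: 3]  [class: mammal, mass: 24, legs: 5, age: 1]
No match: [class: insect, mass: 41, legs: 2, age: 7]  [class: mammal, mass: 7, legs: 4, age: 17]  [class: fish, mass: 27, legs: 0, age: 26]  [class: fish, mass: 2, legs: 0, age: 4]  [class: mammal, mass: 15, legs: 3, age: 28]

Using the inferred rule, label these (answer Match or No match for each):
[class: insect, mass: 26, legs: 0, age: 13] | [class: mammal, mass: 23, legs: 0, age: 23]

The common property of the 'Match' items is: legs ≥ 5. No 'No match' item has it.

No match, No match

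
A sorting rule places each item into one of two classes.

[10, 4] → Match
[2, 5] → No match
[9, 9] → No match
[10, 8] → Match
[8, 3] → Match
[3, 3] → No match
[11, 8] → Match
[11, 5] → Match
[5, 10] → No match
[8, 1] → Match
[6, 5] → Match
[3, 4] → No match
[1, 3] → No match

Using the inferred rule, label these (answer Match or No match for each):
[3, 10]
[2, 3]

Every 'Match' example satisfies: first > second. None of the 'No match' examples do.
[3, 10]: No match (3 < 10).
[2, 3]: No match (2 < 3).

No match, No match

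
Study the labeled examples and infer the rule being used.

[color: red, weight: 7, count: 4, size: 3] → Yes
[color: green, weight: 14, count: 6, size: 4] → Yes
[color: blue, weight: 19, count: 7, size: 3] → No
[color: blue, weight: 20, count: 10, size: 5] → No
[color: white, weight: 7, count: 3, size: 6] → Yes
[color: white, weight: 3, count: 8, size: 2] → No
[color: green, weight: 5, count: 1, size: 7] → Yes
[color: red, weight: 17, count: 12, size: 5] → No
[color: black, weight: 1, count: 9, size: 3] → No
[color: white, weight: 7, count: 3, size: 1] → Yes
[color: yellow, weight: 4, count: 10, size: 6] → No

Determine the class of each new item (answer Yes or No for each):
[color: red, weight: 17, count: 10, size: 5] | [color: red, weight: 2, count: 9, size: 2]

Rule: count ≤ 6. This holds for each 'Yes' example and fails for each 'No' one.
[color: red, weight: 17, count: 10, size: 5]: No (count = 10).
[color: red, weight: 2, count: 9, size: 2]: No (count = 9).

No, No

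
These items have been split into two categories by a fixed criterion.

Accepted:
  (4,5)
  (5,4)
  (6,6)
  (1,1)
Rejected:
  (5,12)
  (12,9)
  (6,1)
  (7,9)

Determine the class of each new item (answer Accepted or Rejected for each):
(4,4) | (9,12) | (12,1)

Accepted, Rejected, Rejected

'Accepted' ⟺ |first − second| ≤ 1.
(4,4): Accepted (|4−4| = 0). (9,12): Rejected (|9−12| = 3). (12,1): Rejected (|12−1| = 11).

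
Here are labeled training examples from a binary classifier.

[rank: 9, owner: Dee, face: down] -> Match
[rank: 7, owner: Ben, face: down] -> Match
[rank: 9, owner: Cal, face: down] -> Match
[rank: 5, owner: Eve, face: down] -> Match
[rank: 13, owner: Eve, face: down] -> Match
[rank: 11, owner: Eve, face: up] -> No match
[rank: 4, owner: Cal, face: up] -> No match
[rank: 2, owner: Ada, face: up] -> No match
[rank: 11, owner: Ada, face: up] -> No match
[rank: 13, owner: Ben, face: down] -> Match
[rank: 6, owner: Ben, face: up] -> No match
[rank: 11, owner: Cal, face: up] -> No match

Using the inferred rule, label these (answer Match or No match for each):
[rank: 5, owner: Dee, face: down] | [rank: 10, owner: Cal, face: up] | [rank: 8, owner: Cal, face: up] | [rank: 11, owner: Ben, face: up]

Match, No match, No match, No match

Every 'Match' example satisfies: face is down. None of the 'No match' examples do.
[rank: 5, owner: Dee, face: down]: face is down, passes → Match.
[rank: 10, owner: Cal, face: up]: face is up, does not pass → No match.
[rank: 8, owner: Cal, face: up]: face is up, does not pass → No match.
[rank: 11, owner: Ben, face: up]: face is up, does not pass → No match.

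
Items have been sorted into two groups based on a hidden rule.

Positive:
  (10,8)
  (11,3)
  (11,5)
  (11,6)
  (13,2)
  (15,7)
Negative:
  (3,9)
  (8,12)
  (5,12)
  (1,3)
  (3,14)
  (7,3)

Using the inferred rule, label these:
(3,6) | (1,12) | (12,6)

The rule appears to be: first ≥ 9.
Negative: (3,6), since first 3.
Negative: (1,12), since first 1.
Positive: (12,6), since first 12.

Negative, Negative, Positive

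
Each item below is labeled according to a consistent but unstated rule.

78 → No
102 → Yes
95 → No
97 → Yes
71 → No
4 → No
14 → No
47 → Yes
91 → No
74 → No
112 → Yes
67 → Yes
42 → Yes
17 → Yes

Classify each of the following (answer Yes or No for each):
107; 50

One predicate separates the groups cleanly: ≡ 2 (mod 5).
107 → 107 mod 5 = 2 → Yes.
50 → 50 mod 5 = 0 → No.

Yes, No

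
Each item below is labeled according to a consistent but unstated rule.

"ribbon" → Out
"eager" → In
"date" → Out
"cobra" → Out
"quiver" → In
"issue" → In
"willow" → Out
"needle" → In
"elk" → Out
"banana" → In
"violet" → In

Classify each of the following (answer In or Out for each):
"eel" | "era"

Out, Out

Rule: has ≥ 3 vowels. This holds for each 'In' example and fails for each 'Out' one.
"eel": 2 vowels, does not fit → Out. "era": 2 vowels, does not fit → Out.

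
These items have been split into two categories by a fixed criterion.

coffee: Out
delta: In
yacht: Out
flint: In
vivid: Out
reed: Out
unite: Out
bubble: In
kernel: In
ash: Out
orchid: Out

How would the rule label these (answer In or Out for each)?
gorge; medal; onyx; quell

Out, In, Out, In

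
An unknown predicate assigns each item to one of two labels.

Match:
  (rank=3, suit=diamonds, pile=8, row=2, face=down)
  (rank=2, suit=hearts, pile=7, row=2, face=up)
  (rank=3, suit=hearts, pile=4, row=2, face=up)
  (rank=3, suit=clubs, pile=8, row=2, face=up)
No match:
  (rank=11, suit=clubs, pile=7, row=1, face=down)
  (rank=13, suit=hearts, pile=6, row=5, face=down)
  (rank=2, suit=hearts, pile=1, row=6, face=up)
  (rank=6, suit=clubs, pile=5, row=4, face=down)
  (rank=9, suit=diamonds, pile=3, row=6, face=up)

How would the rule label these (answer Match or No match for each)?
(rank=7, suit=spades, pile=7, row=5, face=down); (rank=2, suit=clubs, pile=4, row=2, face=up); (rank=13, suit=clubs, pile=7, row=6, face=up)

The distinguishing property — row = 2 — holds for all the 'Match' cases and none of the 'No match' cases.
(rank=7, suit=spades, pile=7, row=5, face=down) — row = 5, hence No match. (rank=2, suit=clubs, pile=4, row=2, face=up) — row = 2, hence Match. (rank=13, suit=clubs, pile=7, row=6, face=up) — row = 6, hence No match.

No match, Match, No match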